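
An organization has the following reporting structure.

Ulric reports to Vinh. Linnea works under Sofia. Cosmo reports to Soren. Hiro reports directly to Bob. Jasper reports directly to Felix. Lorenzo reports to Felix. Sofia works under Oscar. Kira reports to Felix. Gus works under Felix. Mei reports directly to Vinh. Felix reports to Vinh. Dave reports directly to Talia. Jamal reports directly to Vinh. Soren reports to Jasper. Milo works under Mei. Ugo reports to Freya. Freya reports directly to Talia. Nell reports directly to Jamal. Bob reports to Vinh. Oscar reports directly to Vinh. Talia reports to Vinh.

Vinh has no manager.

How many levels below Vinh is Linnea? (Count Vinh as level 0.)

Chain from Linnea up to Vinh: Linnea → Sofia → Oscar → Vinh. That is 3 steps up, so Linnea is 3 levels below Vinh.

3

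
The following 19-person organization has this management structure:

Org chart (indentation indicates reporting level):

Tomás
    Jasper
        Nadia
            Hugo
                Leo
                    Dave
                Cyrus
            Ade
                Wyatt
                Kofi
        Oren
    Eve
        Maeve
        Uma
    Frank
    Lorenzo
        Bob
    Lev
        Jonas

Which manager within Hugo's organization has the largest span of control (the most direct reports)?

Direct-report counts within Hugo's organization: Hugo has 2; Leo has 1. The largest is 2, held by Hugo.

Hugo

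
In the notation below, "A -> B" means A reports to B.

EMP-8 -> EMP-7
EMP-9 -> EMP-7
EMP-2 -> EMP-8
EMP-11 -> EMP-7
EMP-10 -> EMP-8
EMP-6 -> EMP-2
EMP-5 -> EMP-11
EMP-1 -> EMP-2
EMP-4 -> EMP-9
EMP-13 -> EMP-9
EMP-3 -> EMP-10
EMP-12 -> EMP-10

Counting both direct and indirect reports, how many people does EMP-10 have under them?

2

EMP-10 directly manages EMP-3, EMP-12. EMP-3 has no reports. EMP-12 has no reports. So EMP-10's organization is 2 direct reports plus everyone under them: 1 + 1 = 2.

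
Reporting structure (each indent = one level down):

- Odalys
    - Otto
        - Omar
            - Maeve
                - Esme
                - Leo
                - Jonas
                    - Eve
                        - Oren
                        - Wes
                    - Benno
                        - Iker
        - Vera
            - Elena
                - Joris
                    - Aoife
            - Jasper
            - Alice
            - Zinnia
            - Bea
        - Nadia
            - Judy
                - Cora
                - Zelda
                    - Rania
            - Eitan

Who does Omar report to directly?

Otto

Omar reports directly to Otto.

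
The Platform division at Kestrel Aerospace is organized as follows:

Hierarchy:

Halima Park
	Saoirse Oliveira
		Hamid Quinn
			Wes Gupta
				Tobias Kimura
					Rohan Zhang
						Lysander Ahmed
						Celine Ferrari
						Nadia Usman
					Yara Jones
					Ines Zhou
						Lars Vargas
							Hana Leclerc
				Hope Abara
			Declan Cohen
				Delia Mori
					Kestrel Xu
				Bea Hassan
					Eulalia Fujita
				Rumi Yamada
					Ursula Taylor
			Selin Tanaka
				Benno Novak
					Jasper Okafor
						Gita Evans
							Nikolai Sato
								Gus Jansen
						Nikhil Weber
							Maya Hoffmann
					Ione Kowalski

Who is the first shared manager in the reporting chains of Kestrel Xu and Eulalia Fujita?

Kestrel Xu's chain of managers is Delia Mori, Declan Cohen, Hamid Quinn, Saoirse Oliveira, Halima Park. Eulalia Fujita's chain of managers is Bea Hassan, Declan Cohen, Hamid Quinn, Saoirse Oliveira, Halima Park. The first manager that appears in both chains is Declan Cohen.

Declan Cohen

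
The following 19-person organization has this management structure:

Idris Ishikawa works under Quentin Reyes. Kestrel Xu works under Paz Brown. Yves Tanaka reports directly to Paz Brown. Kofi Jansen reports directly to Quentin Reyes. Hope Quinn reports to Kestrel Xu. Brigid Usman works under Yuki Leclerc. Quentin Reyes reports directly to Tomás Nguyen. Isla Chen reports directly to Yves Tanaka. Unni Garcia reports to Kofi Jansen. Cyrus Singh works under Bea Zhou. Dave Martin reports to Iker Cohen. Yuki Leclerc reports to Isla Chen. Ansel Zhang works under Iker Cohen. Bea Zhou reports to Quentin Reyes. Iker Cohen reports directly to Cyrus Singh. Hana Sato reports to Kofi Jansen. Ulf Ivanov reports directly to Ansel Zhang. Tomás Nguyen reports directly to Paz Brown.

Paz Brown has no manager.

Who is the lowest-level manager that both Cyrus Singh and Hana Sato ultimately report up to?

Cyrus Singh's chain of managers is Bea Zhou, Quentin Reyes, Tomás Nguyen, Paz Brown. Hana Sato's chain of managers is Kofi Jansen, Quentin Reyes, Tomás Nguyen, Paz Brown. The first manager that appears in both chains is Quentin Reyes.

Quentin Reyes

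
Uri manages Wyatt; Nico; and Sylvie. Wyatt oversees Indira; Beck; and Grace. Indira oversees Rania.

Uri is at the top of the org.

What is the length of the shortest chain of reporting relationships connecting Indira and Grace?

Indira is 1 level below Wyatt, and Grace is 1 level below Wyatt (their lowest common manager). The shortest path runs up from Indira to Wyatt and back down to Grace: 1 + 1 = 2 links.

2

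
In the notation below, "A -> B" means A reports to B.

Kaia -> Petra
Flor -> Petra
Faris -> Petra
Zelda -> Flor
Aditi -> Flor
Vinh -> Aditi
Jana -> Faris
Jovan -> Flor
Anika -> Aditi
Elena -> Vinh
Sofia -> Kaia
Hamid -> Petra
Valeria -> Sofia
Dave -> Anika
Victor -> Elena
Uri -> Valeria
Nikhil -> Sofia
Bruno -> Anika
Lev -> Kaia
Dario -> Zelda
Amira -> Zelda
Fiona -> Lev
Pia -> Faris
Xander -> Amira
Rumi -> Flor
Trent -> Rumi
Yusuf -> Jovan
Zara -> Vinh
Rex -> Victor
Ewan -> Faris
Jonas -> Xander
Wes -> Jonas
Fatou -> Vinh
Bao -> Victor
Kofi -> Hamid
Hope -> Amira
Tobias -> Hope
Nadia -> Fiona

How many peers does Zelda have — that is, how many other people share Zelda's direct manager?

Zelda reports to Flor. Flor's other direct reports are Aditi, Jovan, Rumi — 3 peers.

3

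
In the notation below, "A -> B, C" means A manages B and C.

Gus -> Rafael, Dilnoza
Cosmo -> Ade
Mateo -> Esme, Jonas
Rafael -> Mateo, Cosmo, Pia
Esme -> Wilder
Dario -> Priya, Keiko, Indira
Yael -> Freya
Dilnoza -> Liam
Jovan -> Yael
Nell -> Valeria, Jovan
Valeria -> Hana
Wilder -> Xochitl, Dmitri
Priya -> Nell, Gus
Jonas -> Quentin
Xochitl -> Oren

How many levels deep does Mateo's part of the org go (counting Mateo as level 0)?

4

The longest chain under Mateo runs Mateo → Esme → Wilder → Xochitl → Oren, which is 4 levels below Mateo.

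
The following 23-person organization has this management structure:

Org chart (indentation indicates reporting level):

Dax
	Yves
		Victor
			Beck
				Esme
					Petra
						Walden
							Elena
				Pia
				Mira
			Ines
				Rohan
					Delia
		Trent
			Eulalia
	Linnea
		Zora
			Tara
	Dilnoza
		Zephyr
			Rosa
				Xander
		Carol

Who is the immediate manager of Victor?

Yves

Victor reports directly to Yves.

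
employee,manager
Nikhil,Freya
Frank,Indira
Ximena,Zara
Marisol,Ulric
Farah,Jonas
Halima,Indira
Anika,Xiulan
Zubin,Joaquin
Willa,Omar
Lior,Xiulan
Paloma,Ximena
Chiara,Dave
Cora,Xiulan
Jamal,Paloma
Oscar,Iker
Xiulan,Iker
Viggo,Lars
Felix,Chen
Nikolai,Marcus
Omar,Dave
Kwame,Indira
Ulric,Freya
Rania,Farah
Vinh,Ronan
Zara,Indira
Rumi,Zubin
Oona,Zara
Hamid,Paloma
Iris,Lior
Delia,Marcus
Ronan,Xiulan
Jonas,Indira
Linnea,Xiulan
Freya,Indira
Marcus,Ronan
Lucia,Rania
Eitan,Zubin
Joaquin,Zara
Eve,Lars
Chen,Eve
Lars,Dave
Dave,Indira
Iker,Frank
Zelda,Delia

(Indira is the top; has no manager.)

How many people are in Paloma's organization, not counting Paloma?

2

Paloma directly manages Hamid, Jamal. Hamid has no reports. Jamal has no reports. So Paloma's organization is 2 direct reports plus everyone under them: 1 + 1 = 2.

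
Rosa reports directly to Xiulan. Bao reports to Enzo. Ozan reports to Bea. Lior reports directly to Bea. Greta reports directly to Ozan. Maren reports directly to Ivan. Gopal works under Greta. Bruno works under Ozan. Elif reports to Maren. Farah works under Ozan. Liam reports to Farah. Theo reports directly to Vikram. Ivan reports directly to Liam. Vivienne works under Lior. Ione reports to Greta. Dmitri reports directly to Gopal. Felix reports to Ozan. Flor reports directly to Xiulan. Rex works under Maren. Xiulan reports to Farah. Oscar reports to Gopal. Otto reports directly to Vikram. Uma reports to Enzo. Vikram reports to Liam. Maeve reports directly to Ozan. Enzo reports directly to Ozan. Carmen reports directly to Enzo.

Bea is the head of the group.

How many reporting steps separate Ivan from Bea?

4

Chain from Ivan up to Bea: Ivan → Liam → Farah → Ozan → Bea. That is 4 steps up, so Ivan is 4 levels below Bea.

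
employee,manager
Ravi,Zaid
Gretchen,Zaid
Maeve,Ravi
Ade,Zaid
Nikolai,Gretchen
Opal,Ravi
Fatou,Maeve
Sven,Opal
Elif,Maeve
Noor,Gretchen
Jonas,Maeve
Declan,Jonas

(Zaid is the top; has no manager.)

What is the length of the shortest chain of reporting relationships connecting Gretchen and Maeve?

3

Gretchen is 1 level below Zaid, and Maeve is 2 levels below Zaid (their lowest common manager). The shortest path runs up from Gretchen to Zaid and back down to Maeve: 1 + 2 = 3 links.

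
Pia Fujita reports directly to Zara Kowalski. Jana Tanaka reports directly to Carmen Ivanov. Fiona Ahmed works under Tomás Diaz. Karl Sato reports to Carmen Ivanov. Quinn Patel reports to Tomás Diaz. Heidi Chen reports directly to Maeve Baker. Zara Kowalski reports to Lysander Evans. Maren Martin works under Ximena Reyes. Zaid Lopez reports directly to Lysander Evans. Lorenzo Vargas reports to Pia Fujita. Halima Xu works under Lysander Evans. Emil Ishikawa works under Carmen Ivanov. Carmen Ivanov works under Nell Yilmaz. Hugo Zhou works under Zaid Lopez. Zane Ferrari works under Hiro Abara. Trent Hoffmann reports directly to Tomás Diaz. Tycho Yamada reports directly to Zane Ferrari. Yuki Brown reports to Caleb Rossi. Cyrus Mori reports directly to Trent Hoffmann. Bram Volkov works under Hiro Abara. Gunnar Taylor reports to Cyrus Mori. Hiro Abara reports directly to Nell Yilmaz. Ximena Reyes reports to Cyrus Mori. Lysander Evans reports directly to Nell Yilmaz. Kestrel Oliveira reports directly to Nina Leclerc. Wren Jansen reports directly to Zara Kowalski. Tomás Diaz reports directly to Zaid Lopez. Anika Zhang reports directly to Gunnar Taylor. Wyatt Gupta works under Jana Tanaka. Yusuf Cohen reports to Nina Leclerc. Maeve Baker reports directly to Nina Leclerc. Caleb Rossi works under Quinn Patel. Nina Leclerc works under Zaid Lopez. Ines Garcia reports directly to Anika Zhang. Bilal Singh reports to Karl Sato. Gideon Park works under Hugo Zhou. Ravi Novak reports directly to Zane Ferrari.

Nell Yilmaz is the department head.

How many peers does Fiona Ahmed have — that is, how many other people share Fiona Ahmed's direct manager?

Fiona Ahmed reports to Tomás Diaz. Tomás Diaz's other direct reports are Trent Hoffmann, Quinn Patel — 2 peers.

2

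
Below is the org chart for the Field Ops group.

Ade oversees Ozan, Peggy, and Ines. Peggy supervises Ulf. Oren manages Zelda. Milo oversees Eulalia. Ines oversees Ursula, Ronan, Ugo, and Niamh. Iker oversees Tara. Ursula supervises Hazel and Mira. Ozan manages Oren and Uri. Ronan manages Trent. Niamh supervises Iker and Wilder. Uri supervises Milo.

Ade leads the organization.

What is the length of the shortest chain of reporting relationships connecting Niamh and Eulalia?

6

Niamh is 2 levels below Ade, and Eulalia is 4 levels below Ade (their lowest common manager). The shortest path runs up from Niamh to Ade and back down to Eulalia: 2 + 4 = 6 links.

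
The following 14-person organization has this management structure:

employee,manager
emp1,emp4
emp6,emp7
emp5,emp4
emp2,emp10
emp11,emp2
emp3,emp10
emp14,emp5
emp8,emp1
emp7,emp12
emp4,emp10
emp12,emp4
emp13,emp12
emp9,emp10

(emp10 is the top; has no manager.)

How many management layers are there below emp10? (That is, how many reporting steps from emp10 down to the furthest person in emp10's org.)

The longest chain under emp10 runs emp10 → emp4 → emp12 → emp7 → emp6, which is 4 levels below emp10.

4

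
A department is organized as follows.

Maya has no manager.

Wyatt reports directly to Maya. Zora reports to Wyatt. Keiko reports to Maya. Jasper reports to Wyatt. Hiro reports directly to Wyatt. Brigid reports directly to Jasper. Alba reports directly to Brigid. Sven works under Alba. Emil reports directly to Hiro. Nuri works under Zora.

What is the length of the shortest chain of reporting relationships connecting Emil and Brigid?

Emil is 2 levels below Wyatt, and Brigid is 2 levels below Wyatt (their lowest common manager). The shortest path runs up from Emil to Wyatt and back down to Brigid: 2 + 2 = 4 links.

4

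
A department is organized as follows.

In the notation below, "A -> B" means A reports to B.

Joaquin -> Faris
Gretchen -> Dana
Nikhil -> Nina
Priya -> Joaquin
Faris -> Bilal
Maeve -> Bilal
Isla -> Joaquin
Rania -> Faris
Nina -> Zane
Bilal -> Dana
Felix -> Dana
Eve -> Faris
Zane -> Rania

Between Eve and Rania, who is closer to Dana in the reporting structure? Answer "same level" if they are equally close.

Both Eve and Rania are 3 levels below Dana.

same level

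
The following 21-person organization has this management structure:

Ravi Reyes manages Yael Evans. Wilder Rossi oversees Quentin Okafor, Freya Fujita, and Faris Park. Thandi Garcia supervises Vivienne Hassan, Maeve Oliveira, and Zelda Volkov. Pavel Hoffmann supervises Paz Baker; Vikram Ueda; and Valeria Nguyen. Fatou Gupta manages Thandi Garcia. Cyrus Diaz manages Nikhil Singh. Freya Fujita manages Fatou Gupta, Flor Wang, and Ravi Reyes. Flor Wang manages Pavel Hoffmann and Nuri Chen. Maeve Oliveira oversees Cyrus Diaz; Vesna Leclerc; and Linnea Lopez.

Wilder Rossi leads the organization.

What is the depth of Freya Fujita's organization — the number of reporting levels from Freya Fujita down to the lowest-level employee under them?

The longest chain under Freya Fujita runs Freya Fujita → Fatou Gupta → Thandi Garcia → Maeve Oliveira → Cyrus Diaz → Nikhil Singh, which is 5 levels below Freya Fujita.

5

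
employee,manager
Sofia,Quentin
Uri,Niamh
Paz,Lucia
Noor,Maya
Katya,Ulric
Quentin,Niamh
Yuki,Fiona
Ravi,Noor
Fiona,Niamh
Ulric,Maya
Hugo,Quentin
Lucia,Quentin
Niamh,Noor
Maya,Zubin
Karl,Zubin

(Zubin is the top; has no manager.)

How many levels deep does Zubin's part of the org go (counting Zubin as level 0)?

6

The longest chain under Zubin runs Zubin → Maya → Noor → Niamh → Quentin → Lucia → Paz, which is 6 levels below Zubin.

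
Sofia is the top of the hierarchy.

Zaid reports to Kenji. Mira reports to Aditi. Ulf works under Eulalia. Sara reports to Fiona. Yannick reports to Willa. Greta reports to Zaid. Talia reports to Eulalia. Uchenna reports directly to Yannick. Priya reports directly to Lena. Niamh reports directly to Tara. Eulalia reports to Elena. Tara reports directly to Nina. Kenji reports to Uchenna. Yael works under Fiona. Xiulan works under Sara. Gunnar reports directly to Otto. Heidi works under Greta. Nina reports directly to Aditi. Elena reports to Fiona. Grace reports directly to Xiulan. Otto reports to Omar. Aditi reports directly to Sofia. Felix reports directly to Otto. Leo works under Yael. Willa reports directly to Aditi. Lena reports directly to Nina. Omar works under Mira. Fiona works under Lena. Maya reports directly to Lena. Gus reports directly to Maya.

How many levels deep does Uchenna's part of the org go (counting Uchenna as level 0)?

4

The longest chain under Uchenna runs Uchenna → Kenji → Zaid → Greta → Heidi, which is 4 levels below Uchenna.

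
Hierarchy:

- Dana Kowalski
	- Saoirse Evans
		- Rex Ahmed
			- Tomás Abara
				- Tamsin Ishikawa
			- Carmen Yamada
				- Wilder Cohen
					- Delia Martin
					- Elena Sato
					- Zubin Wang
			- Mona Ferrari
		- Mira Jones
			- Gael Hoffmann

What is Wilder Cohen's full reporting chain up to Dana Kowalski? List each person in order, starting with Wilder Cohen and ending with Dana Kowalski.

Wilder Cohen -> Carmen Yamada -> Rex Ahmed -> Saoirse Evans -> Dana Kowalski

Wilder Cohen reports to Carmen Yamada. Carmen Yamada reports to Rex Ahmed. Rex Ahmed reports to Saoirse Evans. Saoirse Evans reports to Dana Kowalski. Dana Kowalski is at the top.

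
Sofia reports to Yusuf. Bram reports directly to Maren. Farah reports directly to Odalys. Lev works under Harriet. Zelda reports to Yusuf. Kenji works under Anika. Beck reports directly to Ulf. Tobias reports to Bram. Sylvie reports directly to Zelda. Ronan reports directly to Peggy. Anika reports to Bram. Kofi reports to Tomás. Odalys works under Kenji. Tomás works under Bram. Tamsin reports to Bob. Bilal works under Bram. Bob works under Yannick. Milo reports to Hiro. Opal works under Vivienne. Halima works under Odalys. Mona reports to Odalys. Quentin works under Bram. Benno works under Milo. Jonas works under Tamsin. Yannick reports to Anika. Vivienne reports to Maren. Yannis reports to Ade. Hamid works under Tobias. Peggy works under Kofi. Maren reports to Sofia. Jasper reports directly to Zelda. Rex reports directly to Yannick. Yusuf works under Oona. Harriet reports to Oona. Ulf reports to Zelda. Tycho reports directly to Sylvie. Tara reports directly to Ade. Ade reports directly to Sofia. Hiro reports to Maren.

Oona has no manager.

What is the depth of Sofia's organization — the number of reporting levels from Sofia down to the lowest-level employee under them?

7

The longest chain under Sofia runs Sofia → Maren → Bram → Anika → Yannick → Bob → Tamsin → Jonas, which is 7 levels below Sofia.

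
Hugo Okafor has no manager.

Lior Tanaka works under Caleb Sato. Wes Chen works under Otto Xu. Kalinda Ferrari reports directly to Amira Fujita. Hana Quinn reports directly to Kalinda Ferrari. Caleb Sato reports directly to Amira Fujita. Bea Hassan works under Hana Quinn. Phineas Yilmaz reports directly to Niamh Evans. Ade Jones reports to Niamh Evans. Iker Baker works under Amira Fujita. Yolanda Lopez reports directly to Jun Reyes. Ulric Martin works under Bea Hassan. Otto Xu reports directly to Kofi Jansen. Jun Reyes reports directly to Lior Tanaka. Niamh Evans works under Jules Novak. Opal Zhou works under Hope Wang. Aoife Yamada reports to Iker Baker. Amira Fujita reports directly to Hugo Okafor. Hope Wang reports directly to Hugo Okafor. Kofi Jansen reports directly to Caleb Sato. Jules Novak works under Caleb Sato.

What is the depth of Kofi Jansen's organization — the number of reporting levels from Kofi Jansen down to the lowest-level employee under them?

The longest chain under Kofi Jansen runs Kofi Jansen → Otto Xu → Wes Chen, which is 2 levels below Kofi Jansen.

2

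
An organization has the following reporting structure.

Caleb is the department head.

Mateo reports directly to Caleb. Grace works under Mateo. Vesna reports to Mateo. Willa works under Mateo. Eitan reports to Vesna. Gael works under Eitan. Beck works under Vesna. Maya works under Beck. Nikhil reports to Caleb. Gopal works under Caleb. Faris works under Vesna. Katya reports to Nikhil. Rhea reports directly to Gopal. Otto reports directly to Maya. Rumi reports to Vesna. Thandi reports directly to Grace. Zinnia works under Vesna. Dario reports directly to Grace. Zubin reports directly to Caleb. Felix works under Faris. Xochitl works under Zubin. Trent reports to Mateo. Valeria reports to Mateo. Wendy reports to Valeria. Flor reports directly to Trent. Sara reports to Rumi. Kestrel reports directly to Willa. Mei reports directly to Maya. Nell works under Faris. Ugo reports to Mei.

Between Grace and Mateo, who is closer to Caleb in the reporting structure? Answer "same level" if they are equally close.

Grace is 2 levels below Caleb; Mateo is 1. Mateo is higher.

Mateo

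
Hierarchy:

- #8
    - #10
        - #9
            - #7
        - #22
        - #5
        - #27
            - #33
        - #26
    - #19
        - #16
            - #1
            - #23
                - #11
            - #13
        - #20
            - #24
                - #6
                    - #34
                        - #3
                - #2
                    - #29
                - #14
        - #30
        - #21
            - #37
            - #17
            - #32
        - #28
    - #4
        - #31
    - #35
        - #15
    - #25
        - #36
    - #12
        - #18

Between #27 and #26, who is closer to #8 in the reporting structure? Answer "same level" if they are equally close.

same level

Both #27 and #26 are 2 levels below #8.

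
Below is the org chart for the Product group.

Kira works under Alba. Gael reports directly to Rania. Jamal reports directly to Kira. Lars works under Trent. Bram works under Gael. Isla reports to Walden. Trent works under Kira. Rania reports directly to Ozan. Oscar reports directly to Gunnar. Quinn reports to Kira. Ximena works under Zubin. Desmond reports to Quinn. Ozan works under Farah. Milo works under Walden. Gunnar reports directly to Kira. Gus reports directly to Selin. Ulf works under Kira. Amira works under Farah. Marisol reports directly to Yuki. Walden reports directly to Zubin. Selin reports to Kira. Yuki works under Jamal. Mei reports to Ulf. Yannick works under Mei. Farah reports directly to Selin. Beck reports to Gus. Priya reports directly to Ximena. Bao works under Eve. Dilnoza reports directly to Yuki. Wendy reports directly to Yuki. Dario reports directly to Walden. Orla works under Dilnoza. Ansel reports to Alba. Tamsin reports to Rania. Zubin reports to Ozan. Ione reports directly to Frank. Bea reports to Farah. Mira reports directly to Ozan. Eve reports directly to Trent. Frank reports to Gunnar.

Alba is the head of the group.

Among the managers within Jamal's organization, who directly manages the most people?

Yuki

Direct-report counts within Jamal's organization: Jamal has 1; Yuki has 3; Dilnoza has 1. The largest is 3, held by Yuki.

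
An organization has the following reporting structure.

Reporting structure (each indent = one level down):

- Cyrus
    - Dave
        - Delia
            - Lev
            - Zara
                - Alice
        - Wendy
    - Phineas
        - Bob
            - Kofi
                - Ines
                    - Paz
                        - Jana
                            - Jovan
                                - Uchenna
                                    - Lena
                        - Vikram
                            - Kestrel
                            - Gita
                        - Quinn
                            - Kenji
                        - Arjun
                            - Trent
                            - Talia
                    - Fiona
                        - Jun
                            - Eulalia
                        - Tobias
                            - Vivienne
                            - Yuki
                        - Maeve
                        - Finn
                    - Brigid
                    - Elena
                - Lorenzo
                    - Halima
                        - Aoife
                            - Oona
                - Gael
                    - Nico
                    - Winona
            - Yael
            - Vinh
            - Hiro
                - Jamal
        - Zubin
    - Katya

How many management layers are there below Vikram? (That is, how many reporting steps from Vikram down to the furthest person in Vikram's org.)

1

The longest chain under Vikram runs Vikram → Gita, which is 1 level below Vikram.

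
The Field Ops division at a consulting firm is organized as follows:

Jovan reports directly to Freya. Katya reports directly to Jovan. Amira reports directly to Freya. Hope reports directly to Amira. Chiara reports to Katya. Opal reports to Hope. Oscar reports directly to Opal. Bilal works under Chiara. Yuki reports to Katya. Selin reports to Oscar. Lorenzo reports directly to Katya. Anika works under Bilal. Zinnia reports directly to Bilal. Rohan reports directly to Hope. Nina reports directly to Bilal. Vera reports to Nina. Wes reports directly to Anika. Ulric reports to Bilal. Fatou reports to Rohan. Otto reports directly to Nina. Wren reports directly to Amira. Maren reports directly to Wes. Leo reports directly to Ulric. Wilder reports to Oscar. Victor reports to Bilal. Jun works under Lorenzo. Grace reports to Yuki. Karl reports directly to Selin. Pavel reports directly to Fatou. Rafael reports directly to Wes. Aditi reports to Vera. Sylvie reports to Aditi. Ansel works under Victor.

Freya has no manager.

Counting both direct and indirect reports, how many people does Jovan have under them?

Jovan directly manages Katya. Under Katya: Lorenzo, Jun, Yuki, Grace, Chiara, Bilal, Victor, Ansel, Ulric, Leo, Nina, Otto, Vera, Aditi, Sylvie, Zinnia, Anika, Wes, Rafael, Maren (20). That's 21 in total.

21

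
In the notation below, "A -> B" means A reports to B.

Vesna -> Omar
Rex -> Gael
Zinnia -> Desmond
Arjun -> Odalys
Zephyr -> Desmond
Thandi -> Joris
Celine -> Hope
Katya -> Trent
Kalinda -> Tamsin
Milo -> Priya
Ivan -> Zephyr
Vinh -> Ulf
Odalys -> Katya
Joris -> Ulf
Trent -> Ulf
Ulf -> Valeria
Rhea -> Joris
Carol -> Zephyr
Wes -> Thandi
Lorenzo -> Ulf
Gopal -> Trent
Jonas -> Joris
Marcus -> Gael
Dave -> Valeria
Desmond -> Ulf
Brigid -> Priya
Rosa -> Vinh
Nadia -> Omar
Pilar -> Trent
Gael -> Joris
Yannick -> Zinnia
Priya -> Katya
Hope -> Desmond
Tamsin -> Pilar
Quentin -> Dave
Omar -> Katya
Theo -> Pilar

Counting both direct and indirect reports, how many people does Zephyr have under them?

2

Zephyr directly manages Carol, Ivan. Carol has no reports. Ivan has no reports. So Zephyr's organization is 2 direct reports plus everyone under them: 1 + 1 = 2.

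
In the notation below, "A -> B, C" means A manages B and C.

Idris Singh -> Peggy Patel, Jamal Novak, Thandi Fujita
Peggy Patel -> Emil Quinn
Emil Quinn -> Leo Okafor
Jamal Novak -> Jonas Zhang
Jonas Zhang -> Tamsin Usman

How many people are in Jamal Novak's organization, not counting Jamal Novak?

2

Jamal Novak directly manages Jonas Zhang. Under Jonas Zhang: Tamsin Usman (1). That's 2 in total.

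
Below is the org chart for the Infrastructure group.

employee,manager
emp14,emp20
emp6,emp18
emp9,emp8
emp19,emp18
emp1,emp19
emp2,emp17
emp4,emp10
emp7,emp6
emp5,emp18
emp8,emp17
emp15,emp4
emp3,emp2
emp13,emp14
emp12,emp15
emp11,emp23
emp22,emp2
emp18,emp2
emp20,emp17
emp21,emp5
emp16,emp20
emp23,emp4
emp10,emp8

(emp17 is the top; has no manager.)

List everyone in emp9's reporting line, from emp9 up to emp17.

emp9 -> emp8 -> emp17

emp9 reports to emp8. emp8 reports to emp17. emp17 is at the top.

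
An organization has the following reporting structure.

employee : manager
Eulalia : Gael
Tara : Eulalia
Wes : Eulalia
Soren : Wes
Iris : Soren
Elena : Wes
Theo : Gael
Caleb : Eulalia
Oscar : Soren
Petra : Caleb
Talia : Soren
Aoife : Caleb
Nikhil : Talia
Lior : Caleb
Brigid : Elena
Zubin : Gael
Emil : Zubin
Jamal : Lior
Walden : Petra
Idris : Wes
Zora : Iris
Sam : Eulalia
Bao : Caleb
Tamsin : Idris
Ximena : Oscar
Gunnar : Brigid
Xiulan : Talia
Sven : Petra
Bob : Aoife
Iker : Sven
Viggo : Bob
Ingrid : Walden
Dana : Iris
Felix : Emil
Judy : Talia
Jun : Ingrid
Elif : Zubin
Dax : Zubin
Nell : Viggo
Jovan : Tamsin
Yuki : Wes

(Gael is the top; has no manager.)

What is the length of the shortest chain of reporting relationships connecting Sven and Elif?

6

Sven is 4 levels below Gael, and Elif is 2 levels below Gael (their lowest common manager). The shortest path runs up from Sven to Gael and back down to Elif: 4 + 2 = 6 links.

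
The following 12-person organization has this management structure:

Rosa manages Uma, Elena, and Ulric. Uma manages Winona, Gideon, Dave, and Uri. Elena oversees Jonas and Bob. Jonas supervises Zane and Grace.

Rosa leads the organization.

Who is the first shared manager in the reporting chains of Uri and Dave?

Uma

Uri's chain of managers is Uma, Rosa. Dave's chain of managers is Uma, Rosa. The first manager that appears in both chains is Uma.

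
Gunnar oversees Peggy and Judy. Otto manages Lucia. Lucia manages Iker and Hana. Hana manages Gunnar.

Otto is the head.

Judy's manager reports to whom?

Judy reports to Gunnar, and Gunnar reports to Hana. So Judy's skip-level manager is Hana.

Hana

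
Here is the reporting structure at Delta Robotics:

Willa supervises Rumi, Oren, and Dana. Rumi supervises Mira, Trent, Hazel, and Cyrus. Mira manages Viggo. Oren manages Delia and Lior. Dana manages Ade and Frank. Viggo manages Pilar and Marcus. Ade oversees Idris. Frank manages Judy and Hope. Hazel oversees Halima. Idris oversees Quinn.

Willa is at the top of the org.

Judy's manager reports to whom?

Dana

Judy reports to Frank, and Frank reports to Dana. So Judy's skip-level manager is Dana.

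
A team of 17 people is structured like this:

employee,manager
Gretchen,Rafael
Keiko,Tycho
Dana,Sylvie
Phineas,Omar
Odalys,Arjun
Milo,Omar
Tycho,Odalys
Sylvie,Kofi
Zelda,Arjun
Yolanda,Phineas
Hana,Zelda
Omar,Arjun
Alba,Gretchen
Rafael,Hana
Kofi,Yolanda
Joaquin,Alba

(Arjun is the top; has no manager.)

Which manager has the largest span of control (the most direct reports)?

Arjun

Direct-report counts: Arjun has 3; Zelda has 1; Hana has 1; Rafael has 1; Gretchen has 1; Alba has 1; Odalys has 1; Tycho has 1; Omar has 2; Phineas has 1; Yolanda has 1; Kofi has 1; Sylvie has 1. The largest is 3, held by Arjun.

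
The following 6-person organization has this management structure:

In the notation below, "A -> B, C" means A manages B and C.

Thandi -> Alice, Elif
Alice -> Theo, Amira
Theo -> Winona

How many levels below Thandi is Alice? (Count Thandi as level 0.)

1

Chain from Alice up to Thandi: Alice → Thandi. That is 1 step up, so Alice is 1 level below Thandi.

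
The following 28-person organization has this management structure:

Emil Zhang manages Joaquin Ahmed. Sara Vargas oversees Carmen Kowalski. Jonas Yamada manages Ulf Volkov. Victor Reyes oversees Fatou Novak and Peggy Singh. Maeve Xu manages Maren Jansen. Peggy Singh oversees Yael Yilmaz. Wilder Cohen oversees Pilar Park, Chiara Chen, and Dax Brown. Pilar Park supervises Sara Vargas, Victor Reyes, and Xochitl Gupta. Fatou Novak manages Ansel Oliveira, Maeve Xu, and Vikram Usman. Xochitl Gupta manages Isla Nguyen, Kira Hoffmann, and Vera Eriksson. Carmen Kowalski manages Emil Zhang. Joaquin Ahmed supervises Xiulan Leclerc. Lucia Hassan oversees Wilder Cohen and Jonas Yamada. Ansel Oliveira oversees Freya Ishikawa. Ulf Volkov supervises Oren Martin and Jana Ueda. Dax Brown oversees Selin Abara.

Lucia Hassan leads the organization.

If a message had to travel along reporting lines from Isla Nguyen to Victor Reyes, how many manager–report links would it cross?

Isla Nguyen is 2 levels below Pilar Park, and Victor Reyes is 1 level below Pilar Park (their lowest common manager). The shortest path runs up from Isla Nguyen to Pilar Park and back down to Victor Reyes: 2 + 1 = 3 links.

3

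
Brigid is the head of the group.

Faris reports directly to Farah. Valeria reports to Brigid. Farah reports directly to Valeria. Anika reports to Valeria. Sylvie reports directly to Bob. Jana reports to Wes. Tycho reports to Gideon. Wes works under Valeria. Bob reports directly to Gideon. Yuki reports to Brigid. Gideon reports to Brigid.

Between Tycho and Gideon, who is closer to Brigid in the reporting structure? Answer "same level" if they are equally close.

Gideon

Tycho is 2 levels below Brigid; Gideon is 1. Gideon is higher.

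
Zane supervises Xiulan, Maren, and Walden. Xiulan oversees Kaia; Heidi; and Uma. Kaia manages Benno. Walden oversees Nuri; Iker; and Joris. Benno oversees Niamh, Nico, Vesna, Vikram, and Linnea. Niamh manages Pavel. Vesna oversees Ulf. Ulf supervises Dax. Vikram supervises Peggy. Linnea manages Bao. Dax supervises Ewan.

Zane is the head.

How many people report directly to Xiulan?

3

Xiulan directly manages Kaia, Heidi, Uma. That is 3 direct reports.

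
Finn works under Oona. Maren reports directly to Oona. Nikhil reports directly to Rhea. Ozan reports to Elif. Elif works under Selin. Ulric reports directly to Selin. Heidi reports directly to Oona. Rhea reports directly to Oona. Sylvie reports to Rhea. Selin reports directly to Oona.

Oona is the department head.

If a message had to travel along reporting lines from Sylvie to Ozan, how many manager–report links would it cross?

5

Sylvie is 2 levels below Oona, and Ozan is 3 levels below Oona (their lowest common manager). The shortest path runs up from Sylvie to Oona and back down to Ozan: 2 + 3 = 5 links.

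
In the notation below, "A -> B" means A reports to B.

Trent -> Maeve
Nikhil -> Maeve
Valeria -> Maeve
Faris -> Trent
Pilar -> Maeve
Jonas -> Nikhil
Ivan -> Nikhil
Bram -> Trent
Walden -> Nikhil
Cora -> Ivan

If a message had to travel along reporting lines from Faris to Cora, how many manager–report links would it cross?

5

Faris is 2 levels below Maeve, and Cora is 3 levels below Maeve (their lowest common manager). The shortest path runs up from Faris to Maeve and back down to Cora: 2 + 3 = 5 links.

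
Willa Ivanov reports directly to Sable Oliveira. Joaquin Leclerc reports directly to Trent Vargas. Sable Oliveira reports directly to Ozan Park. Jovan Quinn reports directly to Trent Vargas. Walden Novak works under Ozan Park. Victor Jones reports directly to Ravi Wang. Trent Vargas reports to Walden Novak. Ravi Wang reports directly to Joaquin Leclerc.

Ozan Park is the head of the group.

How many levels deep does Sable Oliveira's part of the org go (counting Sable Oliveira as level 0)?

1

The longest chain under Sable Oliveira runs Sable Oliveira → Willa Ivanov, which is 1 level below Sable Oliveira.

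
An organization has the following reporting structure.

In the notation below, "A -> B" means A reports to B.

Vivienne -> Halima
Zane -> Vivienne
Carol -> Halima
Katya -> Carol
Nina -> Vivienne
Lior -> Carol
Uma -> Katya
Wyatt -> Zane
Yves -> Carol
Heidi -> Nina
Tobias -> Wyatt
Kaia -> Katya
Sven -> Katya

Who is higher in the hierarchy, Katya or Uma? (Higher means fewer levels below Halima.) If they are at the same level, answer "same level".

Katya

Katya is 2 levels below Halima; Uma is 3. Katya is higher.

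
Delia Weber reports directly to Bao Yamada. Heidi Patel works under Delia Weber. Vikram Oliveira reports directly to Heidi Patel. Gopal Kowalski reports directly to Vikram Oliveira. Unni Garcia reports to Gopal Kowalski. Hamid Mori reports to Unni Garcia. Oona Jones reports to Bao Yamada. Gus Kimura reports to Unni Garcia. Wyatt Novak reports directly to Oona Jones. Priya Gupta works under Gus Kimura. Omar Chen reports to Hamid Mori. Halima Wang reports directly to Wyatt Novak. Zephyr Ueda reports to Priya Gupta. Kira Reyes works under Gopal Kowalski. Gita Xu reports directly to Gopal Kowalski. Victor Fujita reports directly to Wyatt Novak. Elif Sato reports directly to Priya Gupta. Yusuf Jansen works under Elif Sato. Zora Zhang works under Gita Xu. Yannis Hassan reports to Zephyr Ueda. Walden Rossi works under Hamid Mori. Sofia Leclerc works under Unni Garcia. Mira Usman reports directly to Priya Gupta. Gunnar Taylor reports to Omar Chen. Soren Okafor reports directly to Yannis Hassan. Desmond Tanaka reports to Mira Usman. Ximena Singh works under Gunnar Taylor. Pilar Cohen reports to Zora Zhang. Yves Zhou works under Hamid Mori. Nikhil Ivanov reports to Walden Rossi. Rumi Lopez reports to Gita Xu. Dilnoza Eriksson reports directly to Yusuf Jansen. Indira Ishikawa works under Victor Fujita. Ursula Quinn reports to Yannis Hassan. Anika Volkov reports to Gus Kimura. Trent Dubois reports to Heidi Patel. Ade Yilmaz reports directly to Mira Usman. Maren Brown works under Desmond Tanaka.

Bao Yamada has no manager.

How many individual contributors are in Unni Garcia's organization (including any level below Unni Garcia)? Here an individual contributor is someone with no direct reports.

10

The people in Unni Garcia's organization with no one reporting to them are Sofia Leclerc, Anika Volkov, Ade Yilmaz, Maren Brown, Dilnoza Eriksson, Ursula Quinn, Soren Okafor, Yves Zhou, Nikhil Ivanov, Ximena Singh. That is 10.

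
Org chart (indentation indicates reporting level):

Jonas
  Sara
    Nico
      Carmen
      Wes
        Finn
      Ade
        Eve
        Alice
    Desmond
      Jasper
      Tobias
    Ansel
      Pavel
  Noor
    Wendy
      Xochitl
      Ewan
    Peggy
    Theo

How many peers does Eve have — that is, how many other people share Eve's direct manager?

Eve reports to Ade. Ade's other direct reports are Alice — 1 peer.

1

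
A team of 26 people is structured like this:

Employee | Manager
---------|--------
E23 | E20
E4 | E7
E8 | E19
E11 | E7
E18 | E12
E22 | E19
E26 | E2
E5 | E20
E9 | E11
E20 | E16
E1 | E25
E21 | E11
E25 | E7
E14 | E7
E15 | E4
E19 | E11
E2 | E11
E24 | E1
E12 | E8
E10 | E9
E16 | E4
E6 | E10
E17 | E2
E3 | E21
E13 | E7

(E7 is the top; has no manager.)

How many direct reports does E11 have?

4

E11 directly manages E19, E2, E9, E21. That is 4 direct reports.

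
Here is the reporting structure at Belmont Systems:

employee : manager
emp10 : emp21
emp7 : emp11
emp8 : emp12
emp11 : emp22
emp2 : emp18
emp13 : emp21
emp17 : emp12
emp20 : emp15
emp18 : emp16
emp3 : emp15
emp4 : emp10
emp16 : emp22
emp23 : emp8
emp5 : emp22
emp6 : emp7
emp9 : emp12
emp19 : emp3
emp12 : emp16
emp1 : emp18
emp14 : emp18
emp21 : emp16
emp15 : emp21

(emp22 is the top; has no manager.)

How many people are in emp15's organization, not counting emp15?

3

emp15 directly manages emp3, emp20. Under emp3: emp19 (1). emp20 has no reports. So emp15's organization is 2 direct reports plus everyone under them: 2 + 1 = 3.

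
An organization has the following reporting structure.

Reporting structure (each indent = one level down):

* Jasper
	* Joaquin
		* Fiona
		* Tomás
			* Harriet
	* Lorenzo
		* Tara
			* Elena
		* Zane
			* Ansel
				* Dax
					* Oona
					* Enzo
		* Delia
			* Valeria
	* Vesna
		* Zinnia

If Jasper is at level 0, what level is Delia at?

2

Chain from Delia up to Jasper: Delia → Lorenzo → Jasper. That is 2 steps up, so Delia is 2 levels below Jasper.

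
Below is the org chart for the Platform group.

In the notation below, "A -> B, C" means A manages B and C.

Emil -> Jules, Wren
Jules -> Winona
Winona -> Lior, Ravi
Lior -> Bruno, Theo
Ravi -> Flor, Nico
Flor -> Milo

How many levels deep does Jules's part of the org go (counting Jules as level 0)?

4

The longest chain under Jules runs Jules → Winona → Ravi → Flor → Milo, which is 4 levels below Jules.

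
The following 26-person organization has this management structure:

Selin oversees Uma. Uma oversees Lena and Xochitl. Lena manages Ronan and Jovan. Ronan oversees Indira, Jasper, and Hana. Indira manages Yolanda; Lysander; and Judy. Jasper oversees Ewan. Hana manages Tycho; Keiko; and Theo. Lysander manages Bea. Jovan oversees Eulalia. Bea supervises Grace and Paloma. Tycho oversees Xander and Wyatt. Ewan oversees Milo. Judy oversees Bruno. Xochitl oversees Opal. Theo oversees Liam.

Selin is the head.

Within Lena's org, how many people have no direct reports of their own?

10

The people in Lena's organization with no one reporting to them are Eulalia, Liam, Keiko, Wyatt, Xander, Milo, Bruno, Yolanda, Paloma, Grace. That is 10.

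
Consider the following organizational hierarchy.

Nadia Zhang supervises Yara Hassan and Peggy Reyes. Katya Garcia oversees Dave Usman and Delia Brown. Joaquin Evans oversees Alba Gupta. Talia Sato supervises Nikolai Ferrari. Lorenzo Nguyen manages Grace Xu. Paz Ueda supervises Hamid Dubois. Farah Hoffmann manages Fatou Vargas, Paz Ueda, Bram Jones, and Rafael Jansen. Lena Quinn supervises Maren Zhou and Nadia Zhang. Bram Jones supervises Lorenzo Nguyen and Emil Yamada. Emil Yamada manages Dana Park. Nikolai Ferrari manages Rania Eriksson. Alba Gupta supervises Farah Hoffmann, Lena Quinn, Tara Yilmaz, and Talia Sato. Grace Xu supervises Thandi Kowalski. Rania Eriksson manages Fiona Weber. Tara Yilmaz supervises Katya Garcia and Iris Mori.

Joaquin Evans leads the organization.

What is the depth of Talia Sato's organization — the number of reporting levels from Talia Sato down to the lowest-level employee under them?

3

The longest chain under Talia Sato runs Talia Sato → Nikolai Ferrari → Rania Eriksson → Fiona Weber, which is 3 levels below Talia Sato.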